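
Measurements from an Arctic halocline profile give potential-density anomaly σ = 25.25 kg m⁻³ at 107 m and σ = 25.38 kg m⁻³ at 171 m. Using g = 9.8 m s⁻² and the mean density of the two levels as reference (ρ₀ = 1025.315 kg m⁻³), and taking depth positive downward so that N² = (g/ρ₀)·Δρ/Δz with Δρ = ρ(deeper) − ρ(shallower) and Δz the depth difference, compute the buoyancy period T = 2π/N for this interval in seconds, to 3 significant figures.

Δρ = 1025.38 − 1025.25 = 0.13 kg m⁻³ over Δz = 171 − 107 = 64 m.
N² = (9.8/1025.315) × (0.13/64) = 1.9415 × 10⁻⁵ s⁻².
N = √(1.9415 × 10⁻⁵) = 4.4062 × 10⁻³ rad s⁻¹, so T = 2π/N = 1.4260 × 10³ s ≈ 1.43 × 10³ s.
A positive N² confirms static stability across the interval.

1.43 × 10³ s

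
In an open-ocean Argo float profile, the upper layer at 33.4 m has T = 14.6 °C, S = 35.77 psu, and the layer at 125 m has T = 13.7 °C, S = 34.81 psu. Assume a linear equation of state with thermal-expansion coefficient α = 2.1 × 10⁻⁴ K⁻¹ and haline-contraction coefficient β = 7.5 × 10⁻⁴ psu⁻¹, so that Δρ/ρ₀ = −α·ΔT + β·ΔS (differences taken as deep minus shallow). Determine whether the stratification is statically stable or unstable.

unstable

ΔT = 13.7 − 14.6 = -0.9 K and ΔS = 34.81 − 35.77 = -0.96 psu (deep − shallow).
−αΔT = 1.89 × 10⁻⁴; βΔS = -7.20 × 10⁻⁴; sum Δρ/ρ₀ = -5.31 × 10⁻⁴.
Δρ/ρ₀ < 0, so Δρ < 0: deeper water is lighter → statically unstable; the column would overturn.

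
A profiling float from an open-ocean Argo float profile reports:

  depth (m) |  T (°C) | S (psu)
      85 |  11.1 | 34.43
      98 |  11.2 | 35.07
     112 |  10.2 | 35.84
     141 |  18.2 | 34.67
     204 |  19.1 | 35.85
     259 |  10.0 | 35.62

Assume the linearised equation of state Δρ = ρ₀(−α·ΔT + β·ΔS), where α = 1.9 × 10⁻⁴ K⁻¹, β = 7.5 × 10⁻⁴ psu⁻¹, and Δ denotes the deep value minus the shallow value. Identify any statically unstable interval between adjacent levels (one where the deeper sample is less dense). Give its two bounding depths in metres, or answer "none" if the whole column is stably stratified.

Evaluate Δρ/ρ₀ = −αΔT + βΔS across each adjacent pair:
  85–98 m: −αΔT+βΔS = −(1.9 × 10⁻⁴)(+0.1)+(7.5 × 10⁻⁴)(+0.64) = 4.6 × 10⁻⁴ → stable
  98–112 m: −αΔT+βΔS = −(1.9 × 10⁻⁴)(-1.0)+(7.5 × 10⁻⁴)(+0.77) = 7.7 × 10⁻⁴ → stable
  112–141 m: −αΔT+βΔS = −(1.9 × 10⁻⁴)(+8.0)+(7.5 × 10⁻⁴)(-1.17) = -2.4 × 10⁻³ → UNSTABLE
  141–204 m: −αΔT+βΔS = −(1.9 × 10⁻⁴)(+0.9)+(7.5 × 10⁻⁴)(+1.18) = 7.1 × 10⁻⁴ → stable
  204–259 m: −αΔT+βΔS = −(1.9 × 10⁻⁴)(-9.1)+(7.5 × 10⁻⁴)(-0.23) = 1.6 × 10⁻³ → stable
The 112–141 m interval has Δρ < 0: lighter water underlies denser water.

112–141 m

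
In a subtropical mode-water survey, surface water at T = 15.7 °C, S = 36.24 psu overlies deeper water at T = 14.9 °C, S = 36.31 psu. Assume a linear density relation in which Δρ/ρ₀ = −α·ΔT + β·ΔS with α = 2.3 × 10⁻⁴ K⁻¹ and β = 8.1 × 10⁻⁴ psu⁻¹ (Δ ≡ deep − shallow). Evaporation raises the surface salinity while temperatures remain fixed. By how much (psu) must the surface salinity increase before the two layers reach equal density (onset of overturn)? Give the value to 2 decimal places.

Neutral buoyancy requires −α(T_deep − T_surf) + β(S_deep − S_surf′) = 0.
S_surf′ = S_deep − (α/β)·ΔT = 36.31 − (2.3 × 10⁻⁴/8.1 × 10⁻⁴)·(-0.8) = 36.5372 psu.
Increase required: 36.5372 − 36.24 = 0.2972 psu.

0.30 psu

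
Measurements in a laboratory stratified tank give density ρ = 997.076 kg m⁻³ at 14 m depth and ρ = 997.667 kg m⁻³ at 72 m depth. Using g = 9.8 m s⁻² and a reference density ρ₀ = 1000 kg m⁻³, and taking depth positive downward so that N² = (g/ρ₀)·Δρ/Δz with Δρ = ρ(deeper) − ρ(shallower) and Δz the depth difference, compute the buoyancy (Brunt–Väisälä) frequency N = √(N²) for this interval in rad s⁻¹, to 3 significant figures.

Δρ = 997.667 − 997.076 = 0.591 kg m⁻³ over Δz = 72 − 14 = 58 m.
N² = (9.8/1000) × (0.591/58) = 9.9859 × 10⁻⁵ s⁻².
N = √(9.9859 × 10⁻⁵) = 9.9929 × 10⁻³ rad s⁻¹ ≈ 9.99 × 10⁻³ rad s⁻¹.

9.99 × 10⁻³ rad s⁻¹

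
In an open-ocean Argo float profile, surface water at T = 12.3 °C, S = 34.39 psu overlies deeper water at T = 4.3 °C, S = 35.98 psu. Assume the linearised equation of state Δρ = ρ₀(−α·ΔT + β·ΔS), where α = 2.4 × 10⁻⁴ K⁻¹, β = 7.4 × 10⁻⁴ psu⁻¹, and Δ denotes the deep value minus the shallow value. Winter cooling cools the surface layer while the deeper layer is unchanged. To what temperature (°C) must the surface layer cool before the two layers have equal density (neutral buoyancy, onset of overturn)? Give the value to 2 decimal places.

Neutral buoyancy requires Δρ = 0, i.e. −α(T_deep − T_surf′) + β(S_deep − S_surf) = 0.
T_surf′ = T_deep − (β/α)·ΔS = 4.3 − (7.4 × 10⁻⁴/2.4 × 10⁻⁴)·(+1.59) = -0.6025 °C.
Cooling required: 12.3 − (-0.6025) = 12.9025 °C.

-0.60 °C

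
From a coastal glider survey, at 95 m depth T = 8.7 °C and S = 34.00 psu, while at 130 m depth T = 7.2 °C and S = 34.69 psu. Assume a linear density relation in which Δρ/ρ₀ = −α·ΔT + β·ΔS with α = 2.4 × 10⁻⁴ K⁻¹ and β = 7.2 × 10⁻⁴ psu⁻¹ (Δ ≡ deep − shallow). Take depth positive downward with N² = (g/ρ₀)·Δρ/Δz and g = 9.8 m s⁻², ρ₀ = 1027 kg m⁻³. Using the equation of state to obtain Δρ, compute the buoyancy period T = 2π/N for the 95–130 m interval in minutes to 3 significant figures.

6.76 min

ΔT = -1.5 K, ΔS = +0.69 psu (deep − shallow).
Δρ/ρ₀ = −αΔT + βΔS = 3.60 × 10⁻⁴ + 4.968 × 10⁻⁴ = 8.568 × 10⁻⁴, so Δρ ≈ 0.8799 kg m⁻³.
N² = (g/ρ₀)·Δρ/Δz = g·(Δρ/ρ₀)/Δz = 9.8 × 8.568 × 10⁻⁴ / 35 = 2.3990 × 10⁻⁴ s⁻².
N = √(2.3990 × 10⁻⁴) = 0.015489 rad s⁻¹ → T = 2π/N = 405.65 s = 6.7608 min ≈ 6.76 min.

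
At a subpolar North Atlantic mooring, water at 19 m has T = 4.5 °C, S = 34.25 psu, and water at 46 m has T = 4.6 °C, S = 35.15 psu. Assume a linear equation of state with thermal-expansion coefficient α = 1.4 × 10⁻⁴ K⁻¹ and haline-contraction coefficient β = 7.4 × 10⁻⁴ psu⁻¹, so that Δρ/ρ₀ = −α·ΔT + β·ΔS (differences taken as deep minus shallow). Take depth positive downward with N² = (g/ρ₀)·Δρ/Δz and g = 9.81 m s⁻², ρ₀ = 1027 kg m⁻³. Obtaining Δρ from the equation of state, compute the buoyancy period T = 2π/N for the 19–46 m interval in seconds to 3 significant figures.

ΔT = +0.1 K, ΔS = +0.90 psu (deep − shallow).
Δρ/ρ₀ = −αΔT + βΔS = -1.40 × 10⁻⁵ + 6.66 × 10⁻⁴ = 6.52 × 10⁻⁴, so Δρ ≈ 0.6696 kg m⁻³.
N² = (g/ρ₀)·Δρ/Δz = g·(Δρ/ρ₀)/Δz = 9.81 × 6.52 × 10⁻⁴ / 27 = 2.3689 × 10⁻⁴ s⁻².
N = √(2.3689 × 10⁻⁴) = 0.015391 rad s⁻¹ → T = 2π/N = 408.24 s ≈ 408 s.

408 s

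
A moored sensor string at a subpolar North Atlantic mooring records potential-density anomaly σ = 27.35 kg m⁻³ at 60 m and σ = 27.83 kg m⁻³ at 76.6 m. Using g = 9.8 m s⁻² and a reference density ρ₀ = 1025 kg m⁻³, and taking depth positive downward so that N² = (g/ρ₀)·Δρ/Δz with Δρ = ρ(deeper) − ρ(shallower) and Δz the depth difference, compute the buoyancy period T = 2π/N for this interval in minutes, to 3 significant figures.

Δρ = 1027.83 − 1027.35 = 0.48 kg m⁻³ over Δz = 76.6 − 60 = 16.6 m.
N² = (9.8/1025) × (0.48/16.6) = 2.7646 × 10⁻⁴ s⁻².
N = √(2.7646 × 10⁻⁴) = 0.016627 rad s⁻¹, so T = 2π/N = 377.89 s = 6.2982 min ≈ 6.30 min.
A positive N² confirms static stability across the interval.

6.30 min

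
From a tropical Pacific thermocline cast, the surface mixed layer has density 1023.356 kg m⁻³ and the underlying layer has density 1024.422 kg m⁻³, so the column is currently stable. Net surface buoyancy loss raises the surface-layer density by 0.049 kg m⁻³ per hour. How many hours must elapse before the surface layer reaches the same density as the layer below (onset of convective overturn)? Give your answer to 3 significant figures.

21.8 hours

Density deficit of the surface layer: 1024.422 − 1023.356 = 1.066 kg m⁻³.
Required change = 1.066 / 0.049 = 21.8 hours.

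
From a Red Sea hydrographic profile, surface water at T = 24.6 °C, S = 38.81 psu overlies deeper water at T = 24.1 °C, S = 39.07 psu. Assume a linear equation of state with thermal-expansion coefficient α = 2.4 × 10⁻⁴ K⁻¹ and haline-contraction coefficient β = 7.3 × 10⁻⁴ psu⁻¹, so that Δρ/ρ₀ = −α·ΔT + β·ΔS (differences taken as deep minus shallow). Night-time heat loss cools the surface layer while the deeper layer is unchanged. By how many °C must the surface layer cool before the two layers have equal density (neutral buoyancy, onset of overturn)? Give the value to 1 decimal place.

1.3 °C

Neutral buoyancy requires Δρ = 0, i.e. −α(T_deep − T_surf′) + β(S_deep − S_surf) = 0.
T_surf′ = T_deep − (β/α)·ΔS = 24.1 − (7.3 × 10⁻⁴/2.4 × 10⁻⁴)·(+0.26) = 23.309 °C.
Cooling required: 24.6 − (23.309) = 1.291 °C.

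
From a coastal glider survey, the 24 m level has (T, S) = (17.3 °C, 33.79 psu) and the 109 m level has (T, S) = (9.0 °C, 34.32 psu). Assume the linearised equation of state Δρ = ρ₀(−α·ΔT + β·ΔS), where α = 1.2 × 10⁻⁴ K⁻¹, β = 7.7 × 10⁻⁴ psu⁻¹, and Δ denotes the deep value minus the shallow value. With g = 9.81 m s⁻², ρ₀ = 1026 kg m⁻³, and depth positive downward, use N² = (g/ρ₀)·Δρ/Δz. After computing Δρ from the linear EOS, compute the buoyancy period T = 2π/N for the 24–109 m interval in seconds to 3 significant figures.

ΔT = -8.3 K, ΔS = +0.53 psu (deep − shallow).
Δρ/ρ₀ = −αΔT + βΔS = 9.96 × 10⁻⁴ + 4.081 × 10⁻⁴ = 1.4041 × 10⁻³, so Δρ ≈ 1.441 kg m⁻³.
N² = (g/ρ₀)·Δρ/Δz = g·(Δρ/ρ₀)/Δz = 9.81 × 1.4041 × 10⁻³ / 85 = 1.6205 × 10⁻⁴ s⁻².
N = √(1.6205 × 10⁻⁴) = 0.012730 rad s⁻¹ → T = 2π/N = 493.57 s ≈ 494 s.

494 s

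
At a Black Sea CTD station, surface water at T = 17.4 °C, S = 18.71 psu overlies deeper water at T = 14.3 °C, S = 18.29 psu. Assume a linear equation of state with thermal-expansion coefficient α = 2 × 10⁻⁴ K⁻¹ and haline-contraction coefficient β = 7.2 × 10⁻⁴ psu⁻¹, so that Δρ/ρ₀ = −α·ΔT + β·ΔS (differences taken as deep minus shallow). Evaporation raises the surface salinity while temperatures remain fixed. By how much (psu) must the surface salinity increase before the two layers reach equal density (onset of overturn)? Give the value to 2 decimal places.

Neutral buoyancy requires −α(T_deep − T_surf) + β(S_deep − S_surf′) = 0.
S_surf′ = S_deep − (α/β)·ΔT = 18.29 − (2 × 10⁻⁴/7.2 × 10⁻⁴)·(-3.1) = 19.1511 psu.
Increase required: 19.1511 − 18.71 = 0.4411 psu.

0.44 psu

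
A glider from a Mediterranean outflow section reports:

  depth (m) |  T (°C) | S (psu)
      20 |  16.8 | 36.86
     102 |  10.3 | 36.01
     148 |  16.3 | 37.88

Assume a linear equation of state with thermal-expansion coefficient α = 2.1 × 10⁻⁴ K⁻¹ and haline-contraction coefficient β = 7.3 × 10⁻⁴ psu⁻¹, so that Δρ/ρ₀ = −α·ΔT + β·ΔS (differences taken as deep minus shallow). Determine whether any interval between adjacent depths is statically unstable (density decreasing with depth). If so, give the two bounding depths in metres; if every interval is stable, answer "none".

Evaluate Δρ/ρ₀ = −αΔT + βΔS across each adjacent pair:
  20–102 m: −αΔT+βΔS = −(2.1 × 10⁻⁴)(-6.5)+(7.3 × 10⁻⁴)(-0.85) = 7.4 × 10⁻⁴ → stable
  102–148 m: −αΔT+βΔS = −(2.1 × 10⁻⁴)(+6.0)+(7.3 × 10⁻⁴)(+1.87) = 1.1 × 10⁻⁴ → stable
Every interval has Δρ > 0: the column is stably stratified throughout.

none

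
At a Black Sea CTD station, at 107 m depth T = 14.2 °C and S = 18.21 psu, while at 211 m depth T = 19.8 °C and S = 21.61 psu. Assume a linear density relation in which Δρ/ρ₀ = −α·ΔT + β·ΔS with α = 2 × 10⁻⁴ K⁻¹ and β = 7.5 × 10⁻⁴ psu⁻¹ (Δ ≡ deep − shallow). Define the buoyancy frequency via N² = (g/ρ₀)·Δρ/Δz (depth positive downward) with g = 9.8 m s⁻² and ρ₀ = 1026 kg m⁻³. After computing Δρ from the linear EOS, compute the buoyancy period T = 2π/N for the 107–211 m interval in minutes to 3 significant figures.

ΔT = +5.6 K, ΔS = +3.40 psu (deep − shallow).
Δρ/ρ₀ = −αΔT + βΔS = -1.12 × 10⁻³ + 2.55 × 10⁻³ = 1.43 × 10⁻³, so Δρ ≈ 1.467 kg m⁻³.
N² = (g/ρ₀)·Δρ/Δz = g·(Δρ/ρ₀)/Δz = 9.8 × 1.43 × 10⁻³ / 104 = 1.3475 × 10⁻⁴ s⁻².
N = √(1.3475 × 10⁻⁴) = 0.011608 rad s⁻¹ → T = 2π/N = 541.28 s = 9.0213 min ≈ 9.02 min.

9.02 min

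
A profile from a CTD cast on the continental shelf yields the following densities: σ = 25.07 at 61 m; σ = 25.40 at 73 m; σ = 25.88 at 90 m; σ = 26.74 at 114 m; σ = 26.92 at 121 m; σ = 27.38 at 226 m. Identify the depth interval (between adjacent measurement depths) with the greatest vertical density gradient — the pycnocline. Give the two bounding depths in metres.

Compute the density gradient over each adjacent pair:
  61–73 m: Δρ/Δz = 0.33/12 = 0.028 kg m⁻⁴
  73–90 m: Δρ/Δz = 0.48/17 = 0.028 kg m⁻⁴
  90–114 m: Δρ/Δz = 0.86/24 = 0.036 kg m⁻⁴
  114–121 m: Δρ/Δz = 0.18/7 = 0.026 kg m⁻⁴
  121–226 m: Δρ/Δz = 0.46/105 = 4.4 × 10⁻³ kg m⁻⁴
The largest gradient is in the 90–114 m interval — the pycnocline.

90–114 m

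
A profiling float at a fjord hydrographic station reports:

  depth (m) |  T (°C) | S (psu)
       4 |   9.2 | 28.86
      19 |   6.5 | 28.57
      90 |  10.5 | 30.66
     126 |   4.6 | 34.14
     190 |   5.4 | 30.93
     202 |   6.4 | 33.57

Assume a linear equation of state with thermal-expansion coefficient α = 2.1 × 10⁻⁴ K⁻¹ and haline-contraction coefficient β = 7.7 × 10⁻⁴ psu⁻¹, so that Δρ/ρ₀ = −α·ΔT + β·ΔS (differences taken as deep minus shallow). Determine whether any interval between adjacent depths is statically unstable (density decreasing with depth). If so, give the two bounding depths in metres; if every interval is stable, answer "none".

126–190 m

Evaluate Δρ/ρ₀ = −αΔT + βΔS across each adjacent pair:
  4–19 m: −αΔT+βΔS = −(2.1 × 10⁻⁴)(-2.7)+(7.7 × 10⁻⁴)(-0.29) = 3.4 × 10⁻⁴ → stable
  19–90 m: −αΔT+βΔS = −(2.1 × 10⁻⁴)(+4.0)+(7.7 × 10⁻⁴)(+2.09) = 7.7 × 10⁻⁴ → stable
  90–126 m: −αΔT+βΔS = −(2.1 × 10⁻⁴)(-5.9)+(7.7 × 10⁻⁴)(+3.48) = 3.9 × 10⁻³ → stable
  126–190 m: −αΔT+βΔS = −(2.1 × 10⁻⁴)(+0.8)+(7.7 × 10⁻⁴)(-3.21) = -2.6 × 10⁻³ → UNSTABLE
  190–202 m: −αΔT+βΔS = −(2.1 × 10⁻⁴)(+1.0)+(7.7 × 10⁻⁴)(+2.64) = 1.8 × 10⁻³ → stable
The 126–190 m interval has Δρ < 0: lighter water underlies denser water.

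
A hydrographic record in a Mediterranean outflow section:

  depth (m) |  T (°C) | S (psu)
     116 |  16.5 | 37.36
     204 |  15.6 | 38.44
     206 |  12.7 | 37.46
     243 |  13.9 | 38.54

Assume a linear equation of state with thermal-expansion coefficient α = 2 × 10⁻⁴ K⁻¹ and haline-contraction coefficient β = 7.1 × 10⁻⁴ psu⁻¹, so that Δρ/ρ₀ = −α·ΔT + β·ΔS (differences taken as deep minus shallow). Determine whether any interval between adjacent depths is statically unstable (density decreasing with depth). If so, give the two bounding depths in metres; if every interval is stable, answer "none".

204–206 m

Evaluate Δρ/ρ₀ = −αΔT + βΔS across each adjacent pair:
  116–204 m: −αΔT+βΔS = −(2 × 10⁻⁴)(-0.9)+(7.1 × 10⁻⁴)(+1.08) = 9.5 × 10⁻⁴ → stable
  204–206 m: −αΔT+βΔS = −(2 × 10⁻⁴)(-2.9)+(7.1 × 10⁻⁴)(-0.98) = -1.2 × 10⁻⁴ → UNSTABLE
  206–243 m: −αΔT+βΔS = −(2 × 10⁻⁴)(+1.2)+(7.1 × 10⁻⁴)(+1.08) = 5.3 × 10⁻⁴ → stable
The 204–206 m interval has Δρ < 0: lighter water underlies denser water.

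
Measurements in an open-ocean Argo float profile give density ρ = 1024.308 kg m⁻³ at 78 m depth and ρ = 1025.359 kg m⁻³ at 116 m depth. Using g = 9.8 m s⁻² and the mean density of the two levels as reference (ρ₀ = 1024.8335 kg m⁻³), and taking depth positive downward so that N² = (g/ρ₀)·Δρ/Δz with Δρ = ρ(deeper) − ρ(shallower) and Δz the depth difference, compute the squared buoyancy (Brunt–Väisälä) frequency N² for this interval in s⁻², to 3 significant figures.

2.64 × 10⁻⁴ s⁻²

Δρ = 1025.359 − 1024.308 = 1.051 kg m⁻³ over Δz = 116 − 78 = 38 m.
N² = (9.8/1024.8335) × (1.051/38) = 2.6448 × 10⁻⁴ s⁻² ≈ 2.64 × 10⁻⁴ s⁻².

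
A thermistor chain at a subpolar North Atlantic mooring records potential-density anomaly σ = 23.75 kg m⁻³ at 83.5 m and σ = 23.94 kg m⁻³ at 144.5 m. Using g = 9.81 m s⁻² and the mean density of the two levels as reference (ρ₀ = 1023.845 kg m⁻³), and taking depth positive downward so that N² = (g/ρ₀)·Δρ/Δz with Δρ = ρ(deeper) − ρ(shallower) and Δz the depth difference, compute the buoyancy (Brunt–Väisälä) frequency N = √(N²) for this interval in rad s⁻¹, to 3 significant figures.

5.46 × 10⁻³ rad s⁻¹

Δρ = 1023.94 − 1023.75 = 0.19 kg m⁻³ over Δz = 144.5 − 83.5 = 61 m.
N² = (9.81/1023.845) × (0.19/61) = 2.9844 × 10⁻⁵ s⁻².
N = √(2.9844 × 10⁻⁵) = 5.4630 × 10⁻³ rad s⁻¹ ≈ 5.46 × 10⁻³ rad s⁻¹.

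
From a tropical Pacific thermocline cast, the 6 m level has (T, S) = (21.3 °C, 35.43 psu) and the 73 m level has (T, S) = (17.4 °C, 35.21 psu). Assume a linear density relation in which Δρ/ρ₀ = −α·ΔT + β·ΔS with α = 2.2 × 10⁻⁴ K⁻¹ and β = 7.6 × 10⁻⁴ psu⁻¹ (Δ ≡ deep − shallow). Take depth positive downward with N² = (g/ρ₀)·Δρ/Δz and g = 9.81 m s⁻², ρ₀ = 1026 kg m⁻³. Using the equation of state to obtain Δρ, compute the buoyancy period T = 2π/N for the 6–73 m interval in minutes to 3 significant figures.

10.4 min

ΔT = -3.9 K, ΔS = -0.22 psu (deep − shallow).
Δρ/ρ₀ = −αΔT + βΔS = 8.58 × 10⁻⁴ − 1.672 × 10⁻⁴ = 6.908 × 10⁻⁴, so Δρ ≈ 0.7088 kg m⁻³.
N² = (g/ρ₀)·Δρ/Δz = g·(Δρ/ρ₀)/Δz = 9.81 × 6.908 × 10⁻⁴ / 67 = 1.0115 × 10⁻⁴ s⁻².
N = √(1.0115 × 10⁻⁴) = 0.010057 rad s⁻¹ → T = 2π/N = 624.76 s = 10.413 min ≈ 10.4 min.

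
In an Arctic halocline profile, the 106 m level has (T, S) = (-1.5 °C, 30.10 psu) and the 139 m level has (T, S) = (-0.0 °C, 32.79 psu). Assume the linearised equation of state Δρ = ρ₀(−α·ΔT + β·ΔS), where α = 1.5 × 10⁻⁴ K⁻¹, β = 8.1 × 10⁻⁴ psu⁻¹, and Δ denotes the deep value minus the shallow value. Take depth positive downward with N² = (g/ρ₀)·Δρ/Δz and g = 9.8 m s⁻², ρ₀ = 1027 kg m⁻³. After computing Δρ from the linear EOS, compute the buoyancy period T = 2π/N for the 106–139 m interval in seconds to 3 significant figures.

261 s

ΔT = +1.5 K, ΔS = +2.69 psu (deep − shallow).
Δρ/ρ₀ = −αΔT + βΔS = -2.25 × 10⁻⁴ + 2.1789 × 10⁻³ = 1.9539 × 10⁻³, so Δρ ≈ 2.007 kg m⁻³.
N² = (g/ρ₀)·Δρ/Δz = g·(Δρ/ρ₀)/Δz = 9.8 × 1.9539 × 10⁻³ / 33 = 5.8025 × 10⁻⁴ s⁻².
N = √(5.8025 × 10⁻⁴) = 0.024088 rad s⁻¹ → T = 2π/N = 260.84 s ≈ 261 s.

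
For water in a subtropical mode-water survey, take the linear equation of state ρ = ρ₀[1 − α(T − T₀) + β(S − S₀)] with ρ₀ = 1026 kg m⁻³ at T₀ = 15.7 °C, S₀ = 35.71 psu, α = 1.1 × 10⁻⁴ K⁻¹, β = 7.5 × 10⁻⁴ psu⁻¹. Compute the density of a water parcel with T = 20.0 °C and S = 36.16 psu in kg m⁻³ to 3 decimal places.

1025.861 kg m⁻³

T − T₀ = +4.3 K, S − S₀ = +0.45 psu.
Bracket = 1 − α·(+4.3) + β·(+0.45) = 1 + (-1.355 × 10⁻⁴) = 0.9998645.
ρ = 1026 × 0.9998645 = 1025.861 kg m⁻³.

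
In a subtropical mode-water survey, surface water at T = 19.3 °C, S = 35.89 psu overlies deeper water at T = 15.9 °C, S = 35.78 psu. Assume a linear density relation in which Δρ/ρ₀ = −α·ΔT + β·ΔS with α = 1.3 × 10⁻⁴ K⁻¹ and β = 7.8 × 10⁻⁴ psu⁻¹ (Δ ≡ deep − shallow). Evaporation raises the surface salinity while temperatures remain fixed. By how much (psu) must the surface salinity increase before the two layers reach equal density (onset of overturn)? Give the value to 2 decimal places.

Neutral buoyancy requires −α(T_deep − T_surf) + β(S_deep − S_surf′) = 0.
S_surf′ = S_deep − (α/β)·ΔT = 35.78 − (1.3 × 10⁻⁴/7.8 × 10⁻⁴)·(-3.4) = 36.3467 psu.
Increase required: 36.3467 − 35.89 = 0.4567 psu.

0.46 psu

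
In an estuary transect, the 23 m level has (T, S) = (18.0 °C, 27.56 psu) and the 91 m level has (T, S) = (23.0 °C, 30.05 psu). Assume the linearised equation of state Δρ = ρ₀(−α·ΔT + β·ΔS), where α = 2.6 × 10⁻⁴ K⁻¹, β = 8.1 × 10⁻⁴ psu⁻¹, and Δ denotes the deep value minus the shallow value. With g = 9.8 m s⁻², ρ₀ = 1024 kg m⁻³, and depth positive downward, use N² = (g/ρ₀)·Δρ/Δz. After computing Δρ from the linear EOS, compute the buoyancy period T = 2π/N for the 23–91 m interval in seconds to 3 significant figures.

ΔT = +5.0 K, ΔS = +2.49 psu (deep − shallow).
Δρ/ρ₀ = −αΔT + βΔS = -1.30 × 10⁻³ + 2.0169 × 10⁻³ = 7.169 × 10⁻⁴, so Δρ ≈ 0.7341 kg m⁻³.
N² = (g/ρ₀)·Δρ/Δz = g·(Δρ/ρ₀)/Δz = 9.8 × 7.169 × 10⁻⁴ / 68 = 1.0332 × 10⁻⁴ s⁻².
N = √(1.0332 × 10⁻⁴) = 0.010165 rad s⁻¹ → T = 2π/N = 618.12 s ≈ 618 s.

618 s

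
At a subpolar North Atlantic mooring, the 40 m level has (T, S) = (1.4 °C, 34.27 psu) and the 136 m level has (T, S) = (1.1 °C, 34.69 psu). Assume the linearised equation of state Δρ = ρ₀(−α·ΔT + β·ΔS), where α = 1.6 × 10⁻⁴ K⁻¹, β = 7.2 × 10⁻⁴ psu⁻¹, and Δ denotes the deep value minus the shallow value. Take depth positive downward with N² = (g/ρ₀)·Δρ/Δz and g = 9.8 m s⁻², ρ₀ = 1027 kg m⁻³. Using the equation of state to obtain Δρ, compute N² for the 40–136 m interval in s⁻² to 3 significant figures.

ΔT = -0.3 K, ΔS = +0.42 psu (deep − shallow).
Δρ/ρ₀ = −αΔT + βΔS = 4.80 × 10⁻⁵ + 3.024 × 10⁻⁴ = 3.504 × 10⁻⁴, so Δρ ≈ 0.3599 kg m⁻³.
N² = (g/ρ₀)·Δρ/Δz = g·(Δρ/ρ₀)/Δz = 9.8 × 3.504 × 10⁻⁴ / 96 = 3.5770 × 10⁻⁵ s⁻² ≈ 3.58 × 10⁻⁵ s⁻².

3.58 × 10⁻⁵ s⁻²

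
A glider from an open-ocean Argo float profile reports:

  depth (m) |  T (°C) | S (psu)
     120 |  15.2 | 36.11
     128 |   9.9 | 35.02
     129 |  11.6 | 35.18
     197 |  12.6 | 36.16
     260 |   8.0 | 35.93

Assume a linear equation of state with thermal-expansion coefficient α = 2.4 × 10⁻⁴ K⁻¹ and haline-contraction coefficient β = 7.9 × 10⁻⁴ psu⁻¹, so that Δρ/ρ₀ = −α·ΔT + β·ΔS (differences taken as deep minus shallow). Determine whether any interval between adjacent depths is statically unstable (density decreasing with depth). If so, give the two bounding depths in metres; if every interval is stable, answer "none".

Evaluate Δρ/ρ₀ = −αΔT + βΔS across each adjacent pair:
  120–128 m: −αΔT+βΔS = −(2.4 × 10⁻⁴)(-5.3)+(7.9 × 10⁻⁴)(-1.09) = 4.1 × 10⁻⁴ → stable
  128–129 m: −αΔT+βΔS = −(2.4 × 10⁻⁴)(+1.7)+(7.9 × 10⁻⁴)(+0.16) = -2.8 × 10⁻⁴ → UNSTABLE
  129–197 m: −αΔT+βΔS = −(2.4 × 10⁻⁴)(+1.0)+(7.9 × 10⁻⁴)(+0.98) = 5.3 × 10⁻⁴ → stable
  197–260 m: −αΔT+βΔS = −(2.4 × 10⁻⁴)(-4.6)+(7.9 × 10⁻⁴)(-0.23) = 9.2 × 10⁻⁴ → stable
The 128–129 m interval has Δρ < 0: lighter water underlies denser water.

128–129 m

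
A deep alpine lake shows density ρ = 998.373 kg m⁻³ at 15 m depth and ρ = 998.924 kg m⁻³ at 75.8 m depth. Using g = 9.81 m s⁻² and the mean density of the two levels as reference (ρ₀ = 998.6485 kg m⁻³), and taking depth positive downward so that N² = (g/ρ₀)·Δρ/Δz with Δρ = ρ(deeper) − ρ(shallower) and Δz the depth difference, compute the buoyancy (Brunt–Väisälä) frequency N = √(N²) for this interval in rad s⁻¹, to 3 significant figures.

Δρ = 998.924 − 998.373 = 0.551 kg m⁻³ over Δz = 75.8 − 15 = 60.8 m.
N² = (9.81/998.6485) × (0.551/60.8) = 8.9023 × 10⁻⁵ s⁻².
N = √(8.9023 × 10⁻⁵) = 9.4352 × 10⁻³ rad s⁻¹ ≈ 9.44 × 10⁻³ rad s⁻¹.

9.44 × 10⁻³ rad s⁻¹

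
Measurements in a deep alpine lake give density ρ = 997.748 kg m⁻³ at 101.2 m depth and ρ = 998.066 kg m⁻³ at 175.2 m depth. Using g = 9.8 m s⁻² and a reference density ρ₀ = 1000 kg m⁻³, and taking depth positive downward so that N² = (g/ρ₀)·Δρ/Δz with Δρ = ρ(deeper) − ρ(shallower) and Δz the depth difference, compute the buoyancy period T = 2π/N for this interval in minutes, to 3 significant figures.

16.1 min

Δρ = 998.066 − 997.748 = 0.318 kg m⁻³ over Δz = 175.2 − 101.2 = 74 m.
N² = (9.8/1000) × (0.318/74) = 4.2114 × 10⁻⁵ s⁻².
N = √(4.2114 × 10⁻⁵) = 6.4895 × 10⁻³ rad s⁻¹, so T = 2π/N = 968.21 s = 16.137 min ≈ 16.1 min.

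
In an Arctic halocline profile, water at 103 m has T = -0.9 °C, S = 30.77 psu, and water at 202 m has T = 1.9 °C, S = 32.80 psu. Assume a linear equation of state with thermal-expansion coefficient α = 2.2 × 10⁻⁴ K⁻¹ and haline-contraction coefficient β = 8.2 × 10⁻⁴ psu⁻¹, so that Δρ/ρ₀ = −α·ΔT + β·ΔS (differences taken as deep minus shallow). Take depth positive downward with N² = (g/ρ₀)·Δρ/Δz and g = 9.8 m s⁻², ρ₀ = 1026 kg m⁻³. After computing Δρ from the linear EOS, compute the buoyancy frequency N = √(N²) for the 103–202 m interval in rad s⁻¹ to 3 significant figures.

0.0102 rad s⁻¹

ΔT = +2.8 K, ΔS = +2.03 psu (deep − shallow).
Δρ/ρ₀ = −αΔT + βΔS = -6.16 × 10⁻⁴ + 1.6646 × 10⁻³ = 1.0486 × 10⁻³, so Δρ ≈ 1.076 kg m⁻³.
N² = (g/ρ₀)·Δρ/Δz = g·(Δρ/ρ₀)/Δz = 9.8 × 1.0486 × 10⁻³ / 99 = 1.0380 × 10⁻⁴ s⁻².
N = √(1.0380 × 10⁻⁴) = 0.010188 rad s⁻¹ ≈ 0.0102 rad s⁻¹.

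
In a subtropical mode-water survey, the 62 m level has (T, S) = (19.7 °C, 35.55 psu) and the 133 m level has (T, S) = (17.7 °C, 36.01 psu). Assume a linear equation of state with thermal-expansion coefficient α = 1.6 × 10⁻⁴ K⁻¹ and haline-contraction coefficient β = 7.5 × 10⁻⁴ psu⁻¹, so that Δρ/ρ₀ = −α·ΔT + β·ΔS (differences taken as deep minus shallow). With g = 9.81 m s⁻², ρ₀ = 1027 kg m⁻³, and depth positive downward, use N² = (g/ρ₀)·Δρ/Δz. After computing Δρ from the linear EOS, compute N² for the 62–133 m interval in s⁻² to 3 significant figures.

9.19 × 10⁻⁵ s⁻²

ΔT = -2.0 K, ΔS = +0.46 psu (deep − shallow).
Δρ/ρ₀ = −αΔT + βΔS = 3.20 × 10⁻⁴ + 3.45 × 10⁻⁴ = 6.65 × 10⁻⁴, so Δρ ≈ 0.6830 kg m⁻³.
N² = (g/ρ₀)·Δρ/Δz = g·(Δρ/ρ₀)/Δz = 9.81 × 6.65 × 10⁻⁴ / 71 = 9.1882 × 10⁻⁵ s⁻² ≈ 9.19 × 10⁻⁵ s⁻².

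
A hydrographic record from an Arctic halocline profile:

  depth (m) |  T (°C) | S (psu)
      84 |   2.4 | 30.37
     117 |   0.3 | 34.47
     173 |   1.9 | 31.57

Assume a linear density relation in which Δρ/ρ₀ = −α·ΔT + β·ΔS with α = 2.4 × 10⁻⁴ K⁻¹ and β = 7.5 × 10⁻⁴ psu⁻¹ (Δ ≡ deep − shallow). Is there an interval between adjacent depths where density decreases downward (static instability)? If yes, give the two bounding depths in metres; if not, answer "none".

117–173 m

Evaluate Δρ/ρ₀ = −αΔT + βΔS across each adjacent pair:
  84–117 m: −αΔT+βΔS = −(2.4 × 10⁻⁴)(-2.1)+(7.5 × 10⁻⁴)(+4.10) = 3.6 × 10⁻³ → stable
  117–173 m: −αΔT+βΔS = −(2.4 × 10⁻⁴)(+1.6)+(7.5 × 10⁻⁴)(-2.90) = -2.6 × 10⁻³ → UNSTABLE
The 117–173 m interval has Δρ < 0: lighter water underlies denser water.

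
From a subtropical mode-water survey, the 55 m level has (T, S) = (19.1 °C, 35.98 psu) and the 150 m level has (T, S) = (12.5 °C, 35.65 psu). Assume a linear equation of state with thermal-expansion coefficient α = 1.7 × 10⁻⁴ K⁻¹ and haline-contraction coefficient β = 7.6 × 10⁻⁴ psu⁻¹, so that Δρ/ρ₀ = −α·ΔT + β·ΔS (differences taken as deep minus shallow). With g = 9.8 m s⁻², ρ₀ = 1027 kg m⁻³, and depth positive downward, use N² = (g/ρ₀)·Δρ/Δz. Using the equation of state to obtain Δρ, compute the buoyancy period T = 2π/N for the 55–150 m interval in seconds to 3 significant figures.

663 s

ΔT = -6.6 K, ΔS = -0.33 psu (deep − shallow).
Δρ/ρ₀ = −αΔT + βΔS = 1.122 × 10⁻³ − 2.508 × 10⁻⁴ = 8.712 × 10⁻⁴, so Δρ ≈ 0.8947 kg m⁻³.
N² = (g/ρ₀)·Δρ/Δz = g·(Δρ/ρ₀)/Δz = 9.8 × 8.712 × 10⁻⁴ / 95 = 8.9871 × 10⁻⁵ s⁻².
N = √(8.9871 × 10⁻⁵) = 9.4800 × 10⁻³ rad s⁻¹ → T = 2π/N = 662.78 s ≈ 663 s.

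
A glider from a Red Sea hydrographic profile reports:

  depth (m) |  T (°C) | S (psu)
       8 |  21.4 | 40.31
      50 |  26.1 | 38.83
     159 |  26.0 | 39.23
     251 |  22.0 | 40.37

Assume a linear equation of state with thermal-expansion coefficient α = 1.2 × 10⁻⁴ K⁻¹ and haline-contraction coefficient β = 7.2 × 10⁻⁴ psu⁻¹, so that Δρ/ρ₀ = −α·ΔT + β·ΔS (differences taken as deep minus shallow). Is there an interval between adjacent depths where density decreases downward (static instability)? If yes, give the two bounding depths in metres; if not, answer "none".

8–50 m

Evaluate Δρ/ρ₀ = −αΔT + βΔS across each adjacent pair:
  8–50 m: −αΔT+βΔS = −(1.2 × 10⁻⁴)(+4.7)+(7.2 × 10⁻⁴)(-1.48) = -1.6 × 10⁻³ → UNSTABLE
  50–159 m: −αΔT+βΔS = −(1.2 × 10⁻⁴)(-0.1)+(7.2 × 10⁻⁴)(+0.40) = 3.0 × 10⁻⁴ → stable
  159–251 m: −αΔT+βΔS = −(1.2 × 10⁻⁴)(-4.0)+(7.2 × 10⁻⁴)(+1.14) = 1.3 × 10⁻³ → stable
The 8–50 m interval has Δρ < 0: lighter water underlies denser water.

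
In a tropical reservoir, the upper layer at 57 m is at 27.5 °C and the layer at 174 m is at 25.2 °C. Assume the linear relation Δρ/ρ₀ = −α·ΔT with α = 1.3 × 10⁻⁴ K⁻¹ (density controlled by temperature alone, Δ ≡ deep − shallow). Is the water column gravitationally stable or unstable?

ΔT = 25.2 − 27.5 = -2.3 K, so Δρ/ρ₀ = −αΔT = 2.99 × 10⁻⁴.
Δρ/ρ₀ > 0, so Δρ > 0: deeper water is denser → statically stable.

stable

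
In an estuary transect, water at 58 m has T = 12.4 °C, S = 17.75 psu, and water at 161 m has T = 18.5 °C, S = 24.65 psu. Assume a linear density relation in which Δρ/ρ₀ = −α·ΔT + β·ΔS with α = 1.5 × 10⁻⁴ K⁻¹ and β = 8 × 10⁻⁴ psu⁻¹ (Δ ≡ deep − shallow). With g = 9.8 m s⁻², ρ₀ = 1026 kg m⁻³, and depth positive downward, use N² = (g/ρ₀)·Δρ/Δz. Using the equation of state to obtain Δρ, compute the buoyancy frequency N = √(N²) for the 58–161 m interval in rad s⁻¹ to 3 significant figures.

0.0209 rad s⁻¹

ΔT = +6.1 K, ΔS = +6.90 psu (deep − shallow).
Δρ/ρ₀ = −αΔT + βΔS = -9.15 × 10⁻⁴ + 5.52 × 10⁻³ = 4.605 × 10⁻³, so Δρ ≈ 4.725 kg m⁻³.
N² = (g/ρ₀)·Δρ/Δz = g·(Δρ/ρ₀)/Δz = 9.8 × 4.605 × 10⁻³ / 103 = 4.3815 × 10⁻⁴ s⁻².
N = √(4.3815 × 10⁻⁴) = 0.020932 rad s⁻¹ ≈ 0.0209 rad s⁻¹.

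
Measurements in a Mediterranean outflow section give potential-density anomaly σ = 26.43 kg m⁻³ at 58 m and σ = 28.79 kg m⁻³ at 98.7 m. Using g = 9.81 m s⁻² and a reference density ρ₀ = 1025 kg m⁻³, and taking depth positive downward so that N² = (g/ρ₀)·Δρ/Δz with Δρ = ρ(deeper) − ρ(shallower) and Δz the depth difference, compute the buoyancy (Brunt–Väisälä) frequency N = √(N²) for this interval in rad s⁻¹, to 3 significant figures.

0.0236 rad s⁻¹

Δρ = 1028.79 − 1026.43 = 2.36 kg m⁻³ over Δz = 98.7 − 58 = 40.7 m.
N² = (9.81/1025) × (2.36/40.7) = 5.5496 × 10⁻⁴ s⁻².
N = √(5.5496 × 10⁻⁴) = 0.023558 rad s⁻¹ ≈ 0.0236 rad s⁻¹.
Since Δρ > 0 the layer is stably stratified.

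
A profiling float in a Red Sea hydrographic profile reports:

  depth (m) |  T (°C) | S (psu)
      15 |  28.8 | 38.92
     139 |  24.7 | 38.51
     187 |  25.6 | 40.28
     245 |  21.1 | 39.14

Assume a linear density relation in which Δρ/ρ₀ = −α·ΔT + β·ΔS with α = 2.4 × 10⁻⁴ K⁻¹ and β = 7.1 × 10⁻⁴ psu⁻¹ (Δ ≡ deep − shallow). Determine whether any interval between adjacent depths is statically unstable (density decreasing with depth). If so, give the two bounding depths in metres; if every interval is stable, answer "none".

none

Evaluate Δρ/ρ₀ = −αΔT + βΔS across each adjacent pair:
  15–139 m: −αΔT+βΔS = −(2.4 × 10⁻⁴)(-4.1)+(7.1 × 10⁻⁴)(-0.41) = 6.9 × 10⁻⁴ → stable
  139–187 m: −αΔT+βΔS = −(2.4 × 10⁻⁴)(+0.9)+(7.1 × 10⁻⁴)(+1.77) = 1.0 × 10⁻³ → stable
  187–245 m: −αΔT+βΔS = −(2.4 × 10⁻⁴)(-4.5)+(7.1 × 10⁻⁴)(-1.14) = 2.7 × 10⁻⁴ → stable
Every interval has Δρ > 0: the column is stably stratified throughout.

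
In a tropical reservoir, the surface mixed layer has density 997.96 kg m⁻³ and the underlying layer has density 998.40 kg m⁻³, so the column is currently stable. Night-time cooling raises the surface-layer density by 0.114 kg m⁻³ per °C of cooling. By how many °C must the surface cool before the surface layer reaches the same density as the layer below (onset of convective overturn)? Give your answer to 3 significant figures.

3.86 °C

Density deficit of the surface layer: 998.40 − 997.96 = 0.44 kg m⁻³.
Required change = 0.44 / 0.114 = 3.86 °C.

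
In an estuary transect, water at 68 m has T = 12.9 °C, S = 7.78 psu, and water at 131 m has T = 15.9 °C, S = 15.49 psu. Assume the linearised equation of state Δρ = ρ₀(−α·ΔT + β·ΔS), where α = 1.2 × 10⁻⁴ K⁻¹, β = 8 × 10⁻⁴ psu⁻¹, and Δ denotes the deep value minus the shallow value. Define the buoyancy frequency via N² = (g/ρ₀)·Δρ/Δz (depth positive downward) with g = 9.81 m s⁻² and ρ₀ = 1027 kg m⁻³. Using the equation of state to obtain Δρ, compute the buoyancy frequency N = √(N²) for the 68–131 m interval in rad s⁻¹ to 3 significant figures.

ΔT = +3.0 K, ΔS = +7.71 psu (deep − shallow).
Δρ/ρ₀ = −αΔT + βΔS = -3.60 × 10⁻⁴ + 6.168 × 10⁻³ = 5.808 × 10⁻³, so Δρ ≈ 5.965 kg m⁻³.
N² = (g/ρ₀)·Δρ/Δz = g·(Δρ/ρ₀)/Δz = 9.81 × 5.808 × 10⁻³ / 63 = 9.0439 × 10⁻⁴ s⁻².
N = √(9.0439 × 10⁻⁴) = 0.030073 rad s⁻¹ ≈ 0.0301 rad s⁻¹.

0.0301 rad s⁻¹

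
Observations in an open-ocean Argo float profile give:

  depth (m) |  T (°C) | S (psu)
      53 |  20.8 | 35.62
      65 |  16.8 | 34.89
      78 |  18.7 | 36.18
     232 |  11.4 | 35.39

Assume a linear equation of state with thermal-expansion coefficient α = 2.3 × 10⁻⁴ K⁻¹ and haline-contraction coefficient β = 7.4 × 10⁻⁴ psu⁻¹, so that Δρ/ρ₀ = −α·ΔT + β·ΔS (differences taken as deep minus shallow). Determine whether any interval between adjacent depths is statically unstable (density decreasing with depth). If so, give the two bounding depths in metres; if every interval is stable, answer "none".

none

Evaluate Δρ/ρ₀ = −αΔT + βΔS across each adjacent pair:
  53–65 m: −αΔT+βΔS = −(2.3 × 10⁻⁴)(-4.0)+(7.4 × 10⁻⁴)(-0.73) = 3.8 × 10⁻⁴ → stable
  65–78 m: −αΔT+βΔS = −(2.3 × 10⁻⁴)(+1.9)+(7.4 × 10⁻⁴)(+1.29) = 5.2 × 10⁻⁴ → stable
  78–232 m: −αΔT+βΔS = −(2.3 × 10⁻⁴)(-7.3)+(7.4 × 10⁻⁴)(-0.79) = 1.1 × 10⁻³ → stable
Every interval has Δρ > 0: the column is stably stratified throughout.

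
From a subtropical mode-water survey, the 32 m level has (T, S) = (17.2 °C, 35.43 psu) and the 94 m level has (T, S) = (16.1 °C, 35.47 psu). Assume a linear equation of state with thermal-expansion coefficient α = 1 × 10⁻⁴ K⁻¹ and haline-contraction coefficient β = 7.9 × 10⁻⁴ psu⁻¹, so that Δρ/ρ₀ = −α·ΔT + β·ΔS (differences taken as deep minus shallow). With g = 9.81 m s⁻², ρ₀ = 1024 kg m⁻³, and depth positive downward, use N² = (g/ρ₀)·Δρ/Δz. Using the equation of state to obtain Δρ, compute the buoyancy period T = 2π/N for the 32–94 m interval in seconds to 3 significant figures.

1.33 × 10³ s

ΔT = -1.1 K, ΔS = +0.04 psu (deep − shallow).
Δρ/ρ₀ = −αΔT + βΔS = 1.10 × 10⁻⁴ + 3.16 × 10⁻⁵ = 1.416 × 10⁻⁴, so Δρ ≈ 0.1450 kg m⁻³.
N² = (g/ρ₀)·Δρ/Δz = g·(Δρ/ρ₀)/Δz = 9.81 × 1.416 × 10⁻⁴ / 62 = 2.2405 × 10⁻⁵ s⁻².
N = √(2.2405 × 10⁻⁵) = 4.7334 × 10⁻³ rad s⁻¹ → T = 2π/N = 1.3274 × 10³ s ≈ 1.33 × 10³ s.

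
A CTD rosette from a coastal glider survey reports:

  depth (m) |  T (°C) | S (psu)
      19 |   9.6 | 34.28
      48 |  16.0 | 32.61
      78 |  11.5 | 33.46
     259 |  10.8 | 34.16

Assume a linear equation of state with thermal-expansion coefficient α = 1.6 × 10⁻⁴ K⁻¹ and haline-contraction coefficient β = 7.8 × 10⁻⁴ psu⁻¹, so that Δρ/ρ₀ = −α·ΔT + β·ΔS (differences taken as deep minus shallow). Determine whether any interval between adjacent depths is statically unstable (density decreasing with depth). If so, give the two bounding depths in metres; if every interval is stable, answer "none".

Evaluate Δρ/ρ₀ = −αΔT + βΔS across each adjacent pair:
  19–48 m: −αΔT+βΔS = −(1.6 × 10⁻⁴)(+6.4)+(7.8 × 10⁻⁴)(-1.67) = -2.3 × 10⁻³ → UNSTABLE
  48–78 m: −αΔT+βΔS = −(1.6 × 10⁻⁴)(-4.5)+(7.8 × 10⁻⁴)(+0.85) = 1.4 × 10⁻³ → stable
  78–259 m: −αΔT+βΔS = −(1.6 × 10⁻⁴)(-0.7)+(7.8 × 10⁻⁴)(+0.70) = 6.6 × 10⁻⁴ → stable
The 19–48 m interval has Δρ < 0: lighter water underlies denser water.

19–48 m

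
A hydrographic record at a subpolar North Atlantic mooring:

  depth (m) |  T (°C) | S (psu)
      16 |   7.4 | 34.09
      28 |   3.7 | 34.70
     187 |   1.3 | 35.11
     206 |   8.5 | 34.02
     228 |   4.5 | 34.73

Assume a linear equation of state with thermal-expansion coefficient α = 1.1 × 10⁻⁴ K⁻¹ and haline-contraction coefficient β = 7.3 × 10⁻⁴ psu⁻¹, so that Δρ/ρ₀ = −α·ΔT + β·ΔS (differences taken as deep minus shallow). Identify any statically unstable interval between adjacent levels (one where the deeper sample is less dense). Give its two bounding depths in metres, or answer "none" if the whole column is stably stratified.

187–206 m

Evaluate Δρ/ρ₀ = −αΔT + βΔS across each adjacent pair:
  16–28 m: −αΔT+βΔS = −(1.1 × 10⁻⁴)(-3.7)+(7.3 × 10⁻⁴)(+0.61) = 8.5 × 10⁻⁴ → stable
  28–187 m: −αΔT+βΔS = −(1.1 × 10⁻⁴)(-2.4)+(7.3 × 10⁻⁴)(+0.41) = 5.6 × 10⁻⁴ → stable
  187–206 m: −αΔT+βΔS = −(1.1 × 10⁻⁴)(+7.2)+(7.3 × 10⁻⁴)(-1.09) = -1.6 × 10⁻³ → UNSTABLE
  206–228 m: −αΔT+βΔS = −(1.1 × 10⁻⁴)(-4.0)+(7.3 × 10⁻⁴)(+0.71) = 9.6 × 10⁻⁴ → stable
The 187–206 m interval has Δρ < 0: lighter water underlies denser water.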